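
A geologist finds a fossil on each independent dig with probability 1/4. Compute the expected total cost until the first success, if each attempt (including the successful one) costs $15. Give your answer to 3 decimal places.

$60.000

E[#attempts] = 1/p = 4; E[cost] = 15·4 = 60.
≈ 60.000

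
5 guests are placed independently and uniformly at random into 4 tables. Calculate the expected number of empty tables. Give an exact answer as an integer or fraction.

243/256

Let Xⱼ=1 if table j is empty. P(Xⱼ=1) = ((4-1)/4)^5 = 243/1024.
By linearity, E[#empty] = 4·243/1024 = 243/256.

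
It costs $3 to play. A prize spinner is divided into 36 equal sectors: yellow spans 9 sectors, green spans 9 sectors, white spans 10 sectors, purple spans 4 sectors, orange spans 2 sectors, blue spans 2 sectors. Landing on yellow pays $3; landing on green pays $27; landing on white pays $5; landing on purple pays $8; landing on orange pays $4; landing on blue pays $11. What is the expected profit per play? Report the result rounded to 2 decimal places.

$7.61

E[payout] = (9/36)·3 + (9/36)·27 + (10/36)·5 + (4/36)·8 + (2/36)·4 + (2/36)·11 = 191/18
Expected profit = 191/18 − 3 = 137/18 ≈ $7.61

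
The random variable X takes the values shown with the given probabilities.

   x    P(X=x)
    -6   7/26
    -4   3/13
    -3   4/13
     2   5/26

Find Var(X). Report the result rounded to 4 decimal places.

7.4556

E[X] = (7/26)·(-6) + (3/13)·(-4) + (4/13)·(-3) + (5/26)·2 = -40/13
E[X²] = (7/26)·36 + (3/13)·16 + (4/13)·9 + (5/26)·4 = 220/13
Var(X) = 220/13 − (-40/13)² = 1260/169 ≈ 7.4556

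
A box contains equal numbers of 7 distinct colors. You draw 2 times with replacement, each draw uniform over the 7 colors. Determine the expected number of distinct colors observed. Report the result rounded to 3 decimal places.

Let Xⱼ=1 if type j appears at least once. P(Xⱼ=1) = 1 − ((7−1)/7)^2 = 13/49.
E[#distinct] = 7·13/49 = 13/7.
≈ 1.857

1.857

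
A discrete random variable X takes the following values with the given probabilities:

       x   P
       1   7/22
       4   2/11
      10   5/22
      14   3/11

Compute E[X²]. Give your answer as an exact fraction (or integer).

1747/22

E[X²] = (7/22)·1 + (2/11)·16 + (5/22)·100 + (3/11)·196
     = 1747/22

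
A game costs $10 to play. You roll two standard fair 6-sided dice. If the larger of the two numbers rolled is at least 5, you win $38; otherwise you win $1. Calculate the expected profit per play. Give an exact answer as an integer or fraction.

104/9 dollars

E[payout] = (4/9)·1 + (5/9)·38 = 194/9
Expected profit = 194/9 − 10 = 104/9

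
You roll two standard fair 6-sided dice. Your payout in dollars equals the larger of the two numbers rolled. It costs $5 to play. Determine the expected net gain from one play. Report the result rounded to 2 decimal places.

Distribution of the larger of the two numbers rolled: 1 w.p. 1/36, 2 w.p. 1/12, 3 w.p. 5/36, 4 w.p. 7/36, 5 w.p. 1/4, 6 w.p. 11/36
E[payout] = (1/36)·1 + (1/12)·2 + (5/36)·3 + (7/36)·4 + (1/4)·5 + (11/36)·6 = 161/36
Expected profit = 161/36 − 5 = -19/36 ≈ -$0.53

-$0.53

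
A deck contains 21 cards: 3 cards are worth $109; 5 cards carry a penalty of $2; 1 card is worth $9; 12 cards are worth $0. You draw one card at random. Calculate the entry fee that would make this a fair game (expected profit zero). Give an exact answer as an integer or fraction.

326/21 dollars

E[payout] = (3/21)·109 + (5/21)·(-2) + (1/21)·9 + (12/21)·0 = 326/21
Fair fee = E[payout] = 326/21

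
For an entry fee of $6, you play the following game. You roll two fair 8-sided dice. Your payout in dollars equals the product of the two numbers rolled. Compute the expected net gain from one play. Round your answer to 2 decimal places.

$14.25

Distribution of the product of the two numbers rolled: 1 w.p. 1/64, 2 w.p. 1/32, 3 w.p. 1/32, 4 w.p. 3/64, 5 w.p. 1/32, 6 w.p. 1/16, …
E[payout] = (1/64)·1 + (1/32)·2 + (1/32)·3 + (3/64)·4 + (1/32)·5 + (1/16)·6 + (1/32)·7 + (1/16)·8 + (1/64)·9 + (1/32)·10 + (1/16)·12 + (1/32)·14 + (1/32)·15 + (3/64)·16 + (1/32)·18 + (1/32)·20 + (1/32)·21 + (1/16)·24 + (1/64)·25 + (1/32)·28 + (1/32)·30 + (1/32)·32 + (1/32)·35 + (1/64)·36 + (1/32)·40 + (1/32)·42 + (1/32)·48 + (1/64)·49 + (1/32)·56 + (1/64)·64 = 81/4
Expected profit = 81/4 − 6 = 57/4 ≈ $14.25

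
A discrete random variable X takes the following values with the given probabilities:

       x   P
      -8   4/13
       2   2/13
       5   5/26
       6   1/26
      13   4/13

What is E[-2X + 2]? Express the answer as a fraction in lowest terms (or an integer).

-53/13

E[-2x+2] = (4/13)·18 + (2/13)·(-2) + (5/26)·(-8) + (1/26)·(-10) + (4/13)·(-24)
     = -53/13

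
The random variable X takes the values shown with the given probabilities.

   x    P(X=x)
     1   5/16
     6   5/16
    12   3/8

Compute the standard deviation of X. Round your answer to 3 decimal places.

4.565

E[X] = 107/16, E[X²] = 1049/16
Var(X) = E[X²] − (E[X])² = 1049/16 − 11449/256 = 5335/256
SD(X) = √(5335/256) ≈ 4.565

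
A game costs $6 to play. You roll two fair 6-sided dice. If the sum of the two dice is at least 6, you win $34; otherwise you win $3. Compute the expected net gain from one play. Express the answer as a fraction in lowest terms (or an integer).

349/18 dollars

E[payout] = (5/18)·3 + (13/18)·34 = 457/18
Expected profit = 457/18 − 6 = 349/18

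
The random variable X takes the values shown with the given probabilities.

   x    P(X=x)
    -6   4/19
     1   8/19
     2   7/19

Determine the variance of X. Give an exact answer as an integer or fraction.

E[X] = (4/19)·(-6) + (8/19)·1 + (7/19)·2 = -2/19
E[X²] = (4/19)·36 + (8/19)·1 + (7/19)·4 = 180/19
Var(X) = 180/19 − (-2/19)² = 3416/361

3416/361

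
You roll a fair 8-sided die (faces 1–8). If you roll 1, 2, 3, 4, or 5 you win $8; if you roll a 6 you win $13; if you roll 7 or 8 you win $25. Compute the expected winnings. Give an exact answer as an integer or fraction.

E[payout] = (5/8)·8 + (1/8)·13 + (1/4)·25 = 103/8

103/8 dollars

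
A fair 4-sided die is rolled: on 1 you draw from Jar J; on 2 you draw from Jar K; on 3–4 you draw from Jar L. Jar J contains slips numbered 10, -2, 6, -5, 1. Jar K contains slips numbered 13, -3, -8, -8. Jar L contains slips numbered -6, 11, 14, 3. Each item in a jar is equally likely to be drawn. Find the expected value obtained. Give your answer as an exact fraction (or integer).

23/8

E[X | Jar J] = (10 − 2 + 6 − 5 + 1)/5 = 2
E[X | Jar K] = (13 − 3 − 8 − 8)/4 = -3/2
E[X | Jar L] = (-6 + 11 + 14 + 3)/4 = 11/2
E[X] = (1/4)·2 + (1/4)·(-3/2) + (1/2)·11/2 = 23/8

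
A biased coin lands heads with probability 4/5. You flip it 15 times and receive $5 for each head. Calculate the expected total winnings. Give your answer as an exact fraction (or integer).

$60

E[#heads] = 15·4/5 = 12 (linearity over flips).
E[winnings] = 5·12 = 60.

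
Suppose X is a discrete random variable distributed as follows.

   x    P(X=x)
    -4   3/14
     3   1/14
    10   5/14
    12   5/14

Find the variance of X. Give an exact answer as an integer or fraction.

E[X] = (3/14)·(-4) + (1/14)·3 + (5/14)·10 + (5/14)·12 = 101/14
E[X²] = (3/14)·16 + (1/14)·9 + (5/14)·100 + (5/14)·144 = 1277/14
Var(X) = 1277/14 − (101/14)² = 7677/196

7677/196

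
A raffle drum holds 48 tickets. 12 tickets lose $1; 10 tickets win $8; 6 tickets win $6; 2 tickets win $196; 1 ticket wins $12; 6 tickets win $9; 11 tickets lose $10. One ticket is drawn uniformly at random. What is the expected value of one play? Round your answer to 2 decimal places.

E[payout] = (12/48)·(-1) + (10/48)·8 + (6/48)·6 + (2/48)·196 + (1/48)·12 + (6/48)·9 + (11/48)·(-10) = 113/12
≈ $9.42

$9.42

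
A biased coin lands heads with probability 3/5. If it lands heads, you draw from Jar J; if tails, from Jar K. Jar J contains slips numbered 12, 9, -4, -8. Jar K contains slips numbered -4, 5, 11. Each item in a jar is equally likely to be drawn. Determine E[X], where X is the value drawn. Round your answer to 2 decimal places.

E[X | Jar J] = (12 + 9 − 4 − 8)/4 = 9/4
E[X | Jar K] = (-4 + 5 + 11)/3 = 4
E[X] = (3/5)·9/4 + (2/5)·4 = 59/20 ≈ 2.95

2.95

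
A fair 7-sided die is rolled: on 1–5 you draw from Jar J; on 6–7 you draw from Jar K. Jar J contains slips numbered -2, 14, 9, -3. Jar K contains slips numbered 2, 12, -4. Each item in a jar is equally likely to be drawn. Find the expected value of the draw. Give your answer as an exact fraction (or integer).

E[X | Jar J] = (-2 + 14 + 9 − 3)/4 = 9/2
E[X | Jar K] = (2 + 12 − 4)/3 = 10/3
E[X] = (5/7)·9/2 + (2/7)·10/3 = 25/6

25/6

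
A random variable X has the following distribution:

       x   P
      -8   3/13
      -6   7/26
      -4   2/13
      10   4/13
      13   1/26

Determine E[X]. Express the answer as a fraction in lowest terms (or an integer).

-1/2

E[X] = (3/13)·(-8) + (7/26)·(-6) + (2/13)·(-4) + (4/13)·10 + (1/26)·13
     = -1/2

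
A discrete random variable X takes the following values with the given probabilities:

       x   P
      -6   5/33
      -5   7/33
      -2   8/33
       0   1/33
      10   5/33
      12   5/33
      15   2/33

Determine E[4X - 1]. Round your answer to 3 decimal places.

6.152

E[4x-1] = (5/33)·(-25) + (7/33)·(-21) + (8/33)·(-9) + (1/33)·(-1) + (5/33)·39 + (5/33)·47 + (2/33)·59
     = 203/33 ≈ 6.152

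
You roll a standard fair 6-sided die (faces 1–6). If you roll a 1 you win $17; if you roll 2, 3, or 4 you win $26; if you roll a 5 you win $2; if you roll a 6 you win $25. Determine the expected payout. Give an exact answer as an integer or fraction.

E[payout] = (1/6)·2 + (1/6)·17 + (1/6)·25 + (1/2)·26 = 61/3

61/3 dollars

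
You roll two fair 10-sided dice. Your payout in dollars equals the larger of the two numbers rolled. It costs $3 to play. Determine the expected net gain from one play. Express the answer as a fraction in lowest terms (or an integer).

Distribution of the larger of the two numbers rolled: 1 w.p. 1/100, 2 w.p. 3/100, 3 w.p. 1/20, 4 w.p. 7/100, 5 w.p. 9/100, 6 w.p. 11/100, …
E[payout] = (1/100)·1 + (3/100)·2 + (1/20)·3 + (7/100)·4 + (9/100)·5 + (11/100)·6 + (13/100)·7 + (3/20)·8 + (17/100)·9 + (19/100)·10 = 143/20
Expected profit = 143/20 − 3 = 83/20

83/20 dollars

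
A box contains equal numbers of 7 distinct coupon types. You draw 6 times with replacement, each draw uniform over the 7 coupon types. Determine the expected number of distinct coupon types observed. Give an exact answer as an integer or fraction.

Let Xⱼ=1 if type j appears at least once. P(Xⱼ=1) = 1 − ((7−1)/7)^6 = 70993/117649.
E[#distinct] = 7·70993/117649 = 70993/16807.

70993/16807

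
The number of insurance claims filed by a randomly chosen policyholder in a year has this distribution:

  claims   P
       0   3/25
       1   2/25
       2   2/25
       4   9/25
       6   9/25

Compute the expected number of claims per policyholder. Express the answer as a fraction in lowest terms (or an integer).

96/25

E[X] = (3/25)·0 + (2/25)·1 + (2/25)·2 + (9/25)·4 + (9/25)·6
     = 96/25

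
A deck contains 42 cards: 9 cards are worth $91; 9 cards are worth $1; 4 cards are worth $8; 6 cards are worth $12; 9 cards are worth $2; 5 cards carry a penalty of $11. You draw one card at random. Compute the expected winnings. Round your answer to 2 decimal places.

E[payout] = (9/42)·91 + (9/42)·1 + (4/42)·8 + (6/42)·12 + (9/42)·2 + (5/42)·(-11) = 895/42
≈ $21.31

$21.31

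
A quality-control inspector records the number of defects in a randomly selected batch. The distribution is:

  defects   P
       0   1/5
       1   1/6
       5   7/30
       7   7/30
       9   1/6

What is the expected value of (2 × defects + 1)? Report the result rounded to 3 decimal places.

9.933

E[2x+1] = (1/5)·1 + (1/6)·3 + (7/30)·11 + (7/30)·15 + (1/6)·19
     = 149/15 ≈ 9.933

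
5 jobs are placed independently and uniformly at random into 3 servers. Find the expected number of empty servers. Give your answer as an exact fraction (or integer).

Let Xⱼ=1 if server j is empty. P(Xⱼ=1) = ((3-1)/3)^5 = 32/243.
By linearity, E[#empty] = 3·32/243 = 32/81.

32/81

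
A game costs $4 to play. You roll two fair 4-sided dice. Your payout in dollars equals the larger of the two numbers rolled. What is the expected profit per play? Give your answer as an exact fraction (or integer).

Distribution of the larger of the two numbers rolled: 1 w.p. 1/16, 2 w.p. 3/16, 3 w.p. 5/16, 4 w.p. 7/16
E[payout] = (1/16)·1 + (3/16)·2 + (5/16)·3 + (7/16)·4 = 25/8
Expected profit = 25/8 − 4 = -7/8

-7/8 dollars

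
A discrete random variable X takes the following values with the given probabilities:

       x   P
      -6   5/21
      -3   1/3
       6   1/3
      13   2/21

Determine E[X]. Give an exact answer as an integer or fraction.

E[X] = (5/21)·(-6) + (1/3)·(-3) + (1/3)·6 + (2/21)·13
     = 17/21

17/21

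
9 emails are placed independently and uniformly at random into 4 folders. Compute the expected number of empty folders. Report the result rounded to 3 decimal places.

Let Xⱼ=1 if folder j is empty. P(Xⱼ=1) = ((4-1)/4)^9 = 19683/262144.
By linearity, E[#empty] = 4·19683/262144 = 19683/65536.
≈ 0.300

0.300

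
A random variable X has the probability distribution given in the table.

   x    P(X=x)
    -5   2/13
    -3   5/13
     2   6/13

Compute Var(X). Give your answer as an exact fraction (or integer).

106/13

E[X] = (2/13)·(-5) + (5/13)·(-3) + (6/13)·2 = -1
E[X²] = (2/13)·25 + (5/13)·9 + (6/13)·4 = 119/13
Var(X) = 119/13 − (-1)² = 106/13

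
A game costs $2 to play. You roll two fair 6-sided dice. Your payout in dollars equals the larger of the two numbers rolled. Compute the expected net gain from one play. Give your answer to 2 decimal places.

Distribution of the larger of the two numbers rolled: 1 w.p. 1/36, 2 w.p. 1/12, 3 w.p. 5/36, 4 w.p. 7/36, 5 w.p. 1/4, 6 w.p. 11/36
E[payout] = (1/36)·1 + (1/12)·2 + (5/36)·3 + (7/36)·4 + (1/4)·5 + (11/36)·6 = 161/36
Expected profit = 161/36 − 2 = 89/36 ≈ $2.47

$2.47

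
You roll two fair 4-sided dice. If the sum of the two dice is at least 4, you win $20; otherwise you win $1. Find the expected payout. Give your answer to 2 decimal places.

E[payout] = (3/16)·1 + (13/16)·20 = 263/16
≈ $16.44

$16.44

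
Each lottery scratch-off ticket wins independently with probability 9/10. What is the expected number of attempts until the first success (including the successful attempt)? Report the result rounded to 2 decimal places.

1.11

For a geometric distribution, E[trials] = 1/p = 1/(9/10) = 10/9.
≈ 1.11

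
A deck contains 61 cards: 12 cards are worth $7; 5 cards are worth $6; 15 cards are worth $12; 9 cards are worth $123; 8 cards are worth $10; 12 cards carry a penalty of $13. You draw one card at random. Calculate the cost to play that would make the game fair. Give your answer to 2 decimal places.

E[payout] = (12/61)·7 + (5/61)·6 + (15/61)·12 + (9/61)·123 + (8/61)·10 + (12/61)·(-13) = 1325/61
Fair fee = E[payout] = 1325/61 ≈ $21.72

$21.72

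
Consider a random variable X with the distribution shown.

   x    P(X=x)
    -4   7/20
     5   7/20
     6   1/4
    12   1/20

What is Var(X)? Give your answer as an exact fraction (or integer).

E[X] = (7/20)·(-4) + (7/20)·5 + (1/4)·6 + (1/20)·12 = 49/20
E[X²] = (7/20)·16 + (7/20)·25 + (1/4)·36 + (1/20)·144 = 611/20
Var(X) = 611/20 − (49/20)² = 9819/400

9819/400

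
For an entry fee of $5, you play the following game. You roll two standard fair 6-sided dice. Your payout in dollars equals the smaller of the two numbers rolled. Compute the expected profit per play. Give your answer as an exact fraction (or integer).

Distribution of the smaller of the two numbers rolled: 1 w.p. 11/36, 2 w.p. 1/4, 3 w.p. 7/36, 4 w.p. 5/36, 5 w.p. 1/12, 6 w.p. 1/36
E[payout] = (11/36)·1 + (1/4)·2 + (7/36)·3 + (5/36)·4 + (1/12)·5 + (1/36)·6 = 91/36
Expected profit = 91/36 − 5 = -89/36

-89/36 dollars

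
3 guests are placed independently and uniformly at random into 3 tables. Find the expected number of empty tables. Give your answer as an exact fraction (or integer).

Let Xⱼ=1 if table j is empty. P(Xⱼ=1) = ((3-1)/3)^3 = 8/27.
By linearity, E[#empty] = 3·8/27 = 8/9.

8/9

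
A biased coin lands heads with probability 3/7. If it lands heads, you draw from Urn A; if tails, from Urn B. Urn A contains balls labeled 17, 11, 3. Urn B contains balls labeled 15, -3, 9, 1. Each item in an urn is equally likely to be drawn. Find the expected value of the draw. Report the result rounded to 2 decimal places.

7.57

E[X | Urn A] = (17 + 11 + 3)/3 = 31/3
E[X | Urn B] = (15 − 3 + 9 + 1)/4 = 11/2
E[X] = (3/7)·31/3 + (4/7)·11/2 = 53/7 ≈ 7.57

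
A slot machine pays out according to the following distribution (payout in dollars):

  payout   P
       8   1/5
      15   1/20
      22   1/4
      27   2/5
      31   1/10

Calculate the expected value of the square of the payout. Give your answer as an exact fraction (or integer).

E[X²] = (1/5)·64 + (1/20)·225 + (1/4)·484 + (2/5)·729 + (1/10)·961
     = 2131/4

2131/4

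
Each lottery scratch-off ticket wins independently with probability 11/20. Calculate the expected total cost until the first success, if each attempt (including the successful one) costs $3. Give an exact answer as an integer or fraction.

60/11 dollars

E[#attempts] = 1/p = 20/11; E[cost] = 3·20/11 = 60/11.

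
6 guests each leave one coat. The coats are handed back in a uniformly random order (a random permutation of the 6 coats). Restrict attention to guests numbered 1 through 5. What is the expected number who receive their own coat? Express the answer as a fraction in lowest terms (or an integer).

5/6

Let Xᵢ = 1 if person i gets their own coat. For each i, P(Xᵢ=1) = 1/6.
By linearity of expectation, E[X₁+…+X_5] = 5·(1/6) = 5/6.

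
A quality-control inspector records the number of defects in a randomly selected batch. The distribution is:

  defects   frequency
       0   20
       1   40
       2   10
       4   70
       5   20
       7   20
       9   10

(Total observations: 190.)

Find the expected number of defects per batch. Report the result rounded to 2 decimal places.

3.53

Total = 190, so P(defects=0) = 20/190, etc.
E[X] = (2/19)·0 + (4/19)·1 + (1/19)·2 + (7/19)·4 + (2/19)·5 + (2/19)·7 + (1/19)·9
     = 67/19 ≈ 3.53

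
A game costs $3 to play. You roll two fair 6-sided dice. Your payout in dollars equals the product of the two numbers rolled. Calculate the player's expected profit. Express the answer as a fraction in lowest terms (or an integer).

37/4 dollars

Distribution of the product of the two numbers rolled: 1 w.p. 1/36, 2 w.p. 1/18, 3 w.p. 1/18, 4 w.p. 1/12, 5 w.p. 1/18, 6 w.p. 1/9, …
E[payout] = (1/36)·1 + (1/18)·2 + (1/18)·3 + (1/12)·4 + (1/18)·5 + (1/9)·6 + (1/18)·8 + (1/36)·9 + (1/18)·10 + (1/9)·12 + (1/18)·15 + (1/36)·16 + (1/18)·18 + (1/18)·20 + (1/18)·24 + (1/36)·25 + (1/18)·30 + (1/36)·36 = 49/4
Expected profit = 49/4 − 3 = 37/4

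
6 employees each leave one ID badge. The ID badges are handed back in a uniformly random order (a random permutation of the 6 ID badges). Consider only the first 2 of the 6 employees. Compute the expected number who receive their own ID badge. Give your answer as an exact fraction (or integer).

1/3

Let Xᵢ = 1 if person i gets their own ID badge. For each i, P(Xᵢ=1) = 1/6.
By linearity of expectation, E[X₁+…+X_2] = 2·(1/6) = 1/3.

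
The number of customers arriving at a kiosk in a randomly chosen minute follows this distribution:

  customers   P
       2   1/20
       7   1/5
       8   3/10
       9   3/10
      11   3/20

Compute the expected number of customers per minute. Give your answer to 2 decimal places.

8.25

E[X] = (1/20)·2 + (1/5)·7 + (3/10)·8 + (3/10)·9 + (3/20)·11
     = 33/4 ≈ 8.25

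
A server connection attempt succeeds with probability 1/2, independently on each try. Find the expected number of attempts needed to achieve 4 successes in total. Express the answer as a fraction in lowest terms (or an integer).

By linearity (sum of 4 independent geometric waits), E[trials] = 4/p = 4/(1/2) = 8.

8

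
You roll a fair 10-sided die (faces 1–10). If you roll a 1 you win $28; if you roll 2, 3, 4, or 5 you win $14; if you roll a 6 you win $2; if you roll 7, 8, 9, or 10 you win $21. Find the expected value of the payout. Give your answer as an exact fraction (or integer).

$17

E[payout] = (1/10)·2 + (2/5)·14 + (2/5)·21 + (1/10)·28 = 17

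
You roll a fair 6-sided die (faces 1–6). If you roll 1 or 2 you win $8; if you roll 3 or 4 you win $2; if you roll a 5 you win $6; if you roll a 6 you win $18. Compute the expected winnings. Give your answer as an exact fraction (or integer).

E[payout] = (1/3)·2 + (1/6)·6 + (1/3)·8 + (1/6)·18 = 22/3

22/3 dollars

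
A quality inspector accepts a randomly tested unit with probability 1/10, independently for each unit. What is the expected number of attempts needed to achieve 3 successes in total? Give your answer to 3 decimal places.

30.000

By linearity (sum of 3 independent geometric waits), E[trials] = 3/p = 3/(1/10) = 30.
≈ 30.000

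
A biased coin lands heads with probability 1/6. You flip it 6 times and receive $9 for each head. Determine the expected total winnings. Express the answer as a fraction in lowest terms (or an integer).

$9

E[#heads] = 6·1/6 = 1 (linearity over flips).
E[winnings] = 9·1 = 9.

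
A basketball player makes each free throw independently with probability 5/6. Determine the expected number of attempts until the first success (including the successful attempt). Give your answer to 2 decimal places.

1.20

For a geometric distribution, E[trials] = 1/p = 1/(5/6) = 6/5.
≈ 1.20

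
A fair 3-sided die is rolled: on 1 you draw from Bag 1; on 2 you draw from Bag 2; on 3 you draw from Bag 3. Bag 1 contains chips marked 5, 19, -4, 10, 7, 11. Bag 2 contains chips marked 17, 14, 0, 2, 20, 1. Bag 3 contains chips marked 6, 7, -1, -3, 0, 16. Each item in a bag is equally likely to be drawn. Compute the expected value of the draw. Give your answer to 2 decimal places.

E[X | Bag 1] = (5 + 19 − 4 + 10 + 7 + 11)/6 = 8
E[X | Bag 2] = (17 + 14 + 0 + 2 + 20 + 1)/6 = 9
E[X | Bag 3] = (6 + 7 − 1 − 3 + 0 + 16)/6 = 25/6
E[X] = (1/3)·8 + (1/3)·9 + (1/3)·25/6 = 127/18 ≈ 7.06

7.06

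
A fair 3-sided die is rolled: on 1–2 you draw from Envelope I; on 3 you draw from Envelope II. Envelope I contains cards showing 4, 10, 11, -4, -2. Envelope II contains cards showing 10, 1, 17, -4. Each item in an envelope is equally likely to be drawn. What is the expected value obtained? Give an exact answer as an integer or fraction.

68/15

E[X | Envelope I] = (4 + 10 + 11 − 4 − 2)/5 = 19/5
E[X | Envelope II] = (10 + 1 + 17 − 4)/4 = 6
E[X] = (2/3)·19/5 + (1/3)·6 = 68/15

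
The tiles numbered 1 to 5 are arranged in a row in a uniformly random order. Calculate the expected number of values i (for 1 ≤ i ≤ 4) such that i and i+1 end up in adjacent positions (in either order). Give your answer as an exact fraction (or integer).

For each i ∈ {1,…,4}, let Xᵢ = 1 if i and i+1 are adjacent. P(Xᵢ=1) = 2·(5−1)!/5! = 2/5.
By linearity, E[ΣXᵢ] = (4)·(2/5) = 8/5.

8/5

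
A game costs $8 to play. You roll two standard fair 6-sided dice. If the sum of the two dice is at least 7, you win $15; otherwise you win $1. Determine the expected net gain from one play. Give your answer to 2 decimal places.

E[payout] = (5/12)·1 + (7/12)·15 = 55/6
Expected profit = 55/6 − 8 = 7/6 ≈ $1.17

$1.17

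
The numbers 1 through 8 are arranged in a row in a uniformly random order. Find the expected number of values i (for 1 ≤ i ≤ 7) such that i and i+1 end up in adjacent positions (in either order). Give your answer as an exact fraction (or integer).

7/4

For each i ∈ {1,…,7}, let Xᵢ = 1 if i and i+1 are adjacent. P(Xᵢ=1) = 2·(8−1)!/8! = 2/8.
By linearity, E[ΣXᵢ] = (7)·(2/8) = 7/4.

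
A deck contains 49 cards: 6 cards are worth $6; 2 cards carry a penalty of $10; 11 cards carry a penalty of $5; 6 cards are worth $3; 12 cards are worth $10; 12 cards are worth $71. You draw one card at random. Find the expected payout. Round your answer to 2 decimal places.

$19.41

E[payout] = (6/49)·6 + (2/49)·(-10) + (11/49)·(-5) + (6/49)·3 + (12/49)·10 + (12/49)·71 = 951/49
≈ $19.41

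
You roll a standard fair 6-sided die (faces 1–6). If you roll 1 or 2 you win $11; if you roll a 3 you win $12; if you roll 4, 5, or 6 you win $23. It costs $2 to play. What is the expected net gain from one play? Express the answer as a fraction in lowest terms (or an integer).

91/6 dollars

E[payout] = (1/3)·11 + (1/6)·12 + (1/2)·23 = 103/6
Expected profit = 103/6 − 2 = 91/6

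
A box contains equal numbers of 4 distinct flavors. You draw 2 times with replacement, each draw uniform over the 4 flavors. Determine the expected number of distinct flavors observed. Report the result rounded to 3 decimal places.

Let Xⱼ=1 if type j appears at least once. P(Xⱼ=1) = 1 − ((4−1)/4)^2 = 7/16.
E[#distinct] = 4·7/16 = 7/4.
≈ 1.750

1.750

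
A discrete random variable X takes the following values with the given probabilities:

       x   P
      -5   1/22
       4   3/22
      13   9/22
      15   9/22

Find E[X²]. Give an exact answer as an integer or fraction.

E[X²] = (1/22)·25 + (3/22)·16 + (9/22)·169 + (9/22)·225
     = 329/2

329/2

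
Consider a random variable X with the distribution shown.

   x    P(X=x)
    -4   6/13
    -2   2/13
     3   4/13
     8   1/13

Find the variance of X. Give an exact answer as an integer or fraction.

E[X] = (6/13)·(-4) + (2/13)·(-2) + (4/13)·3 + (1/13)·8 = -8/13
E[X²] = (6/13)·16 + (2/13)·4 + (4/13)·9 + (1/13)·64 = 204/13
Var(X) = 204/13 − (-8/13)² = 2588/169

2588/169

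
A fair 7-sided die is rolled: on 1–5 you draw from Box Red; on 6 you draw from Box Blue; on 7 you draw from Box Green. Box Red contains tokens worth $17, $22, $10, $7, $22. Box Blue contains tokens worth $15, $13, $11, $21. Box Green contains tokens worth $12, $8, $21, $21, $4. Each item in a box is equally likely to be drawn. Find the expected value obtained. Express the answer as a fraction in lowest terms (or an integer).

E[X | Box Red] = (17 + 22 + 10 + 7 + 22)/5 = 78/5
E[X | Box Blue] = (15 + 13 + 11 + 21)/4 = 15
E[X | Box Green] = (12 + 8 + 21 + 21 + 4)/5 = 66/5
E[X] = (5/7)·78/5 + (1/7)·15 + (1/7)·66/5 = 531/35

531/35 dollars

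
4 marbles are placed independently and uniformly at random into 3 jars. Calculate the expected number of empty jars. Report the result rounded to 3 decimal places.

Let Xⱼ=1 if jar j is empty. P(Xⱼ=1) = ((3-1)/3)^4 = 16/81.
By linearity, E[#empty] = 3·16/81 = 16/27.
≈ 0.593

0.593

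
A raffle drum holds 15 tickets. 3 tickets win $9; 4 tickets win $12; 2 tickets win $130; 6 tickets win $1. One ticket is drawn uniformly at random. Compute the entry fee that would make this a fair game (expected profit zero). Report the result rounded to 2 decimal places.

$22.73

E[payout] = (3/15)·9 + (4/15)·12 + (2/15)·130 + (6/15)·1 = 341/15
Fair fee = E[payout] = 341/15 ≈ $22.73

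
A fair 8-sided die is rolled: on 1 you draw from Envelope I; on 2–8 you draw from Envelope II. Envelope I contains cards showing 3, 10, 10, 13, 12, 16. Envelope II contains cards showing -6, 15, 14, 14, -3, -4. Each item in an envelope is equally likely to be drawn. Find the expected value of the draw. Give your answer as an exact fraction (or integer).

137/24

E[X | Envelope I] = (3 + 10 + 10 + 13 + 12 + 16)/6 = 32/3
E[X | Envelope II] = (-6 + 15 + 14 + 14 − 3 − 4)/6 = 5
E[X] = (1/8)·32/3 + (7/8)·5 = 137/24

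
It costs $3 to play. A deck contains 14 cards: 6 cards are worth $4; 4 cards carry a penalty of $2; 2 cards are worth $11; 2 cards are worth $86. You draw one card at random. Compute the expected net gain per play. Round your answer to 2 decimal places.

$12.00

E[payout] = (6/14)·4 + (4/14)·(-2) + (2/14)·11 + (2/14)·86 = 15
Expected profit = 15 − 3 = 12 ≈ $12.00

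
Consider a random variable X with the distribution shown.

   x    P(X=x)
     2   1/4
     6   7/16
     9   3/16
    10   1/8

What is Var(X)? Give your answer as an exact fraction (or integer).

1967/256

E[X] = (1/4)·2 + (7/16)·6 + (3/16)·9 + (1/8)·10 = 97/16
E[X²] = (1/4)·4 + (7/16)·36 + (3/16)·81 + (1/8)·100 = 711/16
Var(X) = 711/16 − (97/16)² = 1967/256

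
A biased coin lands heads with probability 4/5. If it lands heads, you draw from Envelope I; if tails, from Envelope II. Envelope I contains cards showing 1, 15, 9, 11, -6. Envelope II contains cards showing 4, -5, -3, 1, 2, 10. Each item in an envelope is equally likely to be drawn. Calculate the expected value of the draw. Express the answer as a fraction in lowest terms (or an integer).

51/10

E[X | Envelope I] = (1 + 15 + 9 + 11 − 6)/5 = 6
E[X | Envelope II] = (4 − 5 − 3 + 1 + 2 + 10)/6 = 3/2
E[X] = (4/5)·6 + (1/5)·3/2 = 51/10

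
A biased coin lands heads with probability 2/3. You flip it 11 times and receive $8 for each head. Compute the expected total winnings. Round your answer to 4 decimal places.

$58.6667

E[#heads] = 11·2/3 = 22/3 (linearity over flips).
E[winnings] = 8·22/3 = 176/3.
≈ 58.6667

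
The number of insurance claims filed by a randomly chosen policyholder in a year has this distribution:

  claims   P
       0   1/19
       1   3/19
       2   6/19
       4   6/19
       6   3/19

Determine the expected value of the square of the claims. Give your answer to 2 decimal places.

E[X²] = (1/19)·0 + (3/19)·1 + (6/19)·4 + (6/19)·16 + (3/19)·36
     = 231/19 ≈ 12.16

12.16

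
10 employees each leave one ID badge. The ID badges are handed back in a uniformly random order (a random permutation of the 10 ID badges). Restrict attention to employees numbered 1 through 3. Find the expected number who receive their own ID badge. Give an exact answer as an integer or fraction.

Let Xᵢ = 1 if person i gets their own ID badge. For each i, P(Xᵢ=1) = 1/10.
By linearity of expectation, E[X₁+…+X_3] = 3·(1/10) = 3/10.

3/10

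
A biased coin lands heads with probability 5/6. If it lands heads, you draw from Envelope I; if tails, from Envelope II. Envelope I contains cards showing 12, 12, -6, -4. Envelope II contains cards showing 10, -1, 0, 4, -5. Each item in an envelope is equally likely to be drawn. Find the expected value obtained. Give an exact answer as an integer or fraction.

E[X | Envelope I] = (12 + 12 − 6 − 4)/4 = 7/2
E[X | Envelope II] = (10 − 1 + 0 + 4 − 5)/5 = 8/5
E[X] = (5/6)·7/2 + (1/6)·8/5 = 191/60

191/60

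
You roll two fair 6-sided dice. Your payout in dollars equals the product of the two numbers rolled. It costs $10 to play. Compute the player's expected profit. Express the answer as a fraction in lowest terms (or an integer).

Distribution of the product of the two numbers rolled: 1 w.p. 1/36, 2 w.p. 1/18, 3 w.p. 1/18, 4 w.p. 1/12, 5 w.p. 1/18, 6 w.p. 1/9, …
E[payout] = (1/36)·1 + (1/18)·2 + (1/18)·3 + (1/12)·4 + (1/18)·5 + (1/9)·6 + (1/18)·8 + (1/36)·9 + (1/18)·10 + (1/9)·12 + (1/18)·15 + (1/36)·16 + (1/18)·18 + (1/18)·20 + (1/18)·24 + (1/36)·25 + (1/18)·30 + (1/36)·36 = 49/4
Expected profit = 49/4 − 10 = 9/4

9/4 dollars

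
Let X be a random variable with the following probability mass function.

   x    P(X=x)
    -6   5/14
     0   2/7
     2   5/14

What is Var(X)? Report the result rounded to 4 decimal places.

E[X] = (5/14)·(-6) + (2/7)·0 + (5/14)·2 = -10/7
E[X²] = (5/14)·36 + (2/7)·0 + (5/14)·4 = 100/7
Var(X) = 100/7 − (-10/7)² = 600/49 ≈ 12.2449

12.2449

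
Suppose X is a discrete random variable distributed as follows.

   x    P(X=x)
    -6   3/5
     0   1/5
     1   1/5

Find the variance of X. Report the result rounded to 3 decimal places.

10.240

E[X] = (3/5)·(-6) + (1/5)·0 + (1/5)·1 = -17/5
E[X²] = (3/5)·36 + (1/5)·0 + (1/5)·1 = 109/5
Var(X) = 109/5 − (-17/5)² = 256/25 ≈ 10.240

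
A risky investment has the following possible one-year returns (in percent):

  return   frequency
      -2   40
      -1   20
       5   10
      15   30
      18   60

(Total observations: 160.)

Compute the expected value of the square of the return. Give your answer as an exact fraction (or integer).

Total = 160, so P(return=-2) = 40/160, etc.
E[X²] = (1/4)·4 + (1/8)·1 + (1/16)·25 + (3/16)·225 + (3/8)·324
     = 1331/8

1331/8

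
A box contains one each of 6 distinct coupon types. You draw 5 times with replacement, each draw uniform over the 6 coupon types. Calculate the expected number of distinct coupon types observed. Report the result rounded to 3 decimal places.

Let Xⱼ=1 if type j appears at least once. P(Xⱼ=1) = 1 − ((6−1)/6)^5 = 4651/7776.
E[#distinct] = 6·4651/7776 = 4651/1296.
≈ 3.589

3.589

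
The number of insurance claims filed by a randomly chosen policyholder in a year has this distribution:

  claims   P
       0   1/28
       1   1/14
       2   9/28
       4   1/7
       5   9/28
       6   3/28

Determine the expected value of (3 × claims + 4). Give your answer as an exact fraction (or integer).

E[3x+4] = (1/28)·4 + (1/14)·7 + (9/28)·10 + (1/7)·16 + (9/28)·19 + (3/28)·22
     = 409/28

409/28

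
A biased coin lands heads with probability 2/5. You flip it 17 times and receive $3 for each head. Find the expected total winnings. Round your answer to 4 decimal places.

E[#heads] = 17·2/5 = 34/5 (linearity over flips).
E[winnings] = 3·34/5 = 102/5.
≈ 20.4000

$20.4000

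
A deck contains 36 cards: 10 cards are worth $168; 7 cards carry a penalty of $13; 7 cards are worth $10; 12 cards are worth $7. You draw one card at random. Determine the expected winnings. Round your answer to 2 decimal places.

E[payout] = (10/36)·168 + (7/36)·(-13) + (7/36)·10 + (12/36)·7 = 581/12
≈ $48.42

$48.42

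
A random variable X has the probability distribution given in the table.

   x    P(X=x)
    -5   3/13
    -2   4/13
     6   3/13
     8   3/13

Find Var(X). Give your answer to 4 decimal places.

E[X] = (3/13)·(-5) + (4/13)·(-2) + (3/13)·6 + (3/13)·8 = 19/13
E[X²] = (3/13)·25 + (4/13)·4 + (3/13)·36 + (3/13)·64 = 391/13
Var(X) = 391/13 − (19/13)² = 4722/169 ≈ 27.9408

27.9408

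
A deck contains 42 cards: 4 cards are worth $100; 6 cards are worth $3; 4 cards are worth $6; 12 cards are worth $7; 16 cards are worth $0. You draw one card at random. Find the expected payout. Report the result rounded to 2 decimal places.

E[payout] = (4/42)·100 + (6/42)·3 + (4/42)·6 + (12/42)·7 + (16/42)·0 = 263/21
≈ $12.52

$12.52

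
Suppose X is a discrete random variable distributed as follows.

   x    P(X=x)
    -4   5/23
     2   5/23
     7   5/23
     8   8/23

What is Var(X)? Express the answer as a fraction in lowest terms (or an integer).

11790/529

E[X] = (5/23)·(-4) + (5/23)·2 + (5/23)·7 + (8/23)·8 = 89/23
E[X²] = (5/23)·16 + (5/23)·4 + (5/23)·49 + (8/23)·64 = 857/23
Var(X) = 857/23 − (89/23)² = 11790/529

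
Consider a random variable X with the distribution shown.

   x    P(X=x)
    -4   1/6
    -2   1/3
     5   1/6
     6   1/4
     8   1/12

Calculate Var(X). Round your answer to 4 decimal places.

E[X] = (1/6)·(-4) + (1/3)·(-2) + (1/6)·5 + (1/4)·6 + (1/12)·8 = 5/3
E[X²] = (1/6)·16 + (1/3)·4 + (1/6)·25 + (1/4)·36 + (1/12)·64 = 45/2
Var(X) = 45/2 − (5/3)² = 355/18 ≈ 19.7222

19.7222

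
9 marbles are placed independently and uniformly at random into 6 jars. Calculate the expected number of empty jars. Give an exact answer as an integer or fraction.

1953125/1679616

Let Xⱼ=1 if jar j is empty. P(Xⱼ=1) = ((6-1)/6)^9 = 1953125/10077696.
By linearity, E[#empty] = 6·1953125/10077696 = 1953125/1679616.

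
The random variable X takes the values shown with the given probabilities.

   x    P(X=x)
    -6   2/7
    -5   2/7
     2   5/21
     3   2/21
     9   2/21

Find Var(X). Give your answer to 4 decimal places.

E[X] = (2/7)·(-6) + (2/7)·(-5) + (5/21)·2 + (2/21)·3 + (2/21)·9 = -32/21
E[X²] = (2/7)·36 + (2/7)·25 + (5/21)·4 + (2/21)·9 + (2/21)·81 = 566/21
Var(X) = 566/21 − (-32/21)² = 10862/441 ≈ 24.6304

24.6304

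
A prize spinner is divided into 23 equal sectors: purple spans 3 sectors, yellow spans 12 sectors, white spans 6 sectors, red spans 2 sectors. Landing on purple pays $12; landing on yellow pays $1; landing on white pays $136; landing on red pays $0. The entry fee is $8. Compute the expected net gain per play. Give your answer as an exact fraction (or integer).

680/23 dollars

E[payout] = (3/23)·12 + (12/23)·1 + (6/23)·136 + (2/23)·0 = 864/23
Expected profit = 864/23 − 8 = 680/23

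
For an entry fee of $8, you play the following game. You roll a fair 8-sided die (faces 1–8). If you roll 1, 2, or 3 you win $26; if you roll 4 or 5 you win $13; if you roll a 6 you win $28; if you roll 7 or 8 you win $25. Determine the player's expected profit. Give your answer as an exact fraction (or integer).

E[payout] = (1/4)·13 + (1/4)·25 + (3/8)·26 + (1/8)·28 = 91/4
Expected profit = 91/4 − 8 = 59/4

59/4 dollars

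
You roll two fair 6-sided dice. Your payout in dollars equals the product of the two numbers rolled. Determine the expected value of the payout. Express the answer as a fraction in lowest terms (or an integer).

49/4 dollars

Distribution of the product of the two numbers rolled: 1 w.p. 1/36, 2 w.p. 1/18, 3 w.p. 1/18, 4 w.p. 1/12, 5 w.p. 1/18, 6 w.p. 1/9, …
E[payout] = (1/36)·1 + (1/18)·2 + (1/18)·3 + (1/12)·4 + (1/18)·5 + (1/9)·6 + (1/18)·8 + (1/36)·9 + (1/18)·10 + (1/9)·12 + (1/18)·15 + (1/36)·16 + (1/18)·18 + (1/18)·20 + (1/18)·24 + (1/36)·25 + (1/18)·30 + (1/36)·36 = 49/4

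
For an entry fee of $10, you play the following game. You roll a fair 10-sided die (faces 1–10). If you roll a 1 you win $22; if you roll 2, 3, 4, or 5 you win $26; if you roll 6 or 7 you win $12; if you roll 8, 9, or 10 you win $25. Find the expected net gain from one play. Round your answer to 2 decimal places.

E[payout] = (1/5)·12 + (1/10)·22 + (3/10)·25 + (2/5)·26 = 45/2
Expected profit = 45/2 − 10 = 25/2 ≈ $12.50

$12.50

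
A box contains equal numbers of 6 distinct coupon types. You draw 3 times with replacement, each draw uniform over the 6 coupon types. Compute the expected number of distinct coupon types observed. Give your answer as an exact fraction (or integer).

Let Xⱼ=1 if type j appears at least once. P(Xⱼ=1) = 1 − ((6−1)/6)^3 = 91/216.
E[#distinct] = 6·91/216 = 91/36.

91/36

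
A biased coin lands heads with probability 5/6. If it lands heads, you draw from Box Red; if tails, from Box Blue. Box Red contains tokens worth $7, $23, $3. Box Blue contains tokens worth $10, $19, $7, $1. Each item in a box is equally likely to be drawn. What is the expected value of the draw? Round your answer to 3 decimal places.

$10.708

E[X | Box Red] = (7 + 23 + 3)/3 = 11
E[X | Box Blue] = (10 + 19 + 7 + 1)/4 = 37/4
E[X] = (5/6)·11 + (1/6)·37/4 = 257/24 ≈ 10.708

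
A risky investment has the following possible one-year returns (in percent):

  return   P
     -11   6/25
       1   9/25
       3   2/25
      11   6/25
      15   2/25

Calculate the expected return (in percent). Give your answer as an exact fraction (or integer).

E[X] = (6/25)·(-11) + (9/25)·1 + (2/25)·3 + (6/25)·11 + (2/25)·15
     = 9/5

9/5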